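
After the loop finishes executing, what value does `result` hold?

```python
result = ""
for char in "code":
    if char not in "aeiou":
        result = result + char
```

Let's trace through this code step by step.

Initialize: result = ''
Entering loop: for char in "code":
After iteration 1: char = 'c', result = 'c'
After iteration 2: char = 'o', result = 'c'
After iteration 3: char = 'd', result = 'cd'
After iteration 4: char = 'e', result = 'cd'
Loop ends.

Final answer: 'cd'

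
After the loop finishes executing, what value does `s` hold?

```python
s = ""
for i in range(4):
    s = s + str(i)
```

Let's trace through this code step by step.

Initialize: s = ''
Entering loop: for i in range(4):
After iteration 1: i = 0, s = '0'
After iteration 2: i = 1, s = '01'
After iteration 3: i = 2, s = '012'
After iteration 4: i = 3, s = '0123'
Loop ends.

Final answer: '0123'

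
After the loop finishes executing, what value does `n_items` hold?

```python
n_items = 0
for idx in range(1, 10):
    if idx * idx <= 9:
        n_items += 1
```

Let's trace through this code step by step.

Initialize: n_items = 0
Entering loop: for idx in range(1, 10):
After iteration 1: idx = 1, n_items = 1
After iteration 2: idx = 2, n_items = 2
After iteration 3: idx = 3, n_items = 3
After iteration 4: idx = 4, n_items = 3
After iteration 5: idx = 5, n_items = 3
After iteration 6: idx = 6, n_items = 3
After iteration 7: idx = 7, n_items = 3
After iteration 8: idx = 8, n_items = 3
After iteration 9: idx = 9, n_items = 3
Loop ends.

Final answer: 3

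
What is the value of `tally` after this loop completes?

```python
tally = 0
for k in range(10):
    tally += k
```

Let's trace through this code step by step.

Initialize: tally = 0
Entering loop: for k in range(10):
After iteration 1: k = 0, tally = 0
After iteration 2: k = 1, tally = 1
After iteration 3: k = 2, tally = 3
After iteration 4: k = 3, tally = 6
After iteration 5: k = 4, tally = 10
After iteration 6: k = 5, tally = 15
After iteration 7: k = 6, tally = 21
After iteration 8: k = 7, tally = 28
After iteration 9: k = 8, tally = 36
After iteration 10: k = 9, tally = 45
Loop ends.

Final answer: 45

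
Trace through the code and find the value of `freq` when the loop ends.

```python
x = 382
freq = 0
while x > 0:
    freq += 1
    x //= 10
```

Let's trace through this code step by step.

Initialize: x = 382
Initialize: freq = 0
Entering loop: while x > 0:
After iteration 1: x = 38, freq = 1
After iteration 2: x = 3, freq = 2
After iteration 3: x = 0, freq = 3
Loop ends.

Final answer: 3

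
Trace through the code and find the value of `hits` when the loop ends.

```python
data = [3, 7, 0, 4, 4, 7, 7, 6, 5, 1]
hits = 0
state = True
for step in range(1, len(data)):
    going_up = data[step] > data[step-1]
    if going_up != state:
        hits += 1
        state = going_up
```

Let's trace through this code step by step.

Initialize: data = [3, 7, 0, 4, 4, 7, 7, 6, 5, 1]
Initialize: hits = 0
Initialize: state = True
Entering loop: for step in range(1, len(data)):
After iteration 1: step = 1, hits = 0, state = True, going_up = True
After iteration 2: step = 2, hits = 1, state = False, going_up = False
After iteration 3: step = 3, hits = 2, state = True, going_up = True
After iteration 4: step = 4, hits = 3, state = False, going_up = False
After iteration 5: step = 5, hits = 4, state = True, going_up = True
After iteration 6: step = 6, hits = 5, state = False, going_up = False
After iteration 7: step = 7, hits = 5, state = False, going_up = False
After iteration 8: step = 8, hits = 5, state = False, going_up = False
After iteration 9: step = 9, hits = 5, state = False, going_up = False
Loop ends.

Final answer: 5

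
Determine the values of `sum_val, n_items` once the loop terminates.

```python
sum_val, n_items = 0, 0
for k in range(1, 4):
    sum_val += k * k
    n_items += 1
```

Let's trace through this code step by step.

Initialize: sum_val = 0
Initialize: n_items = 0
Entering loop: for k in range(1, 4):
After iteration 1: k = 1, sum_val = 1, n_items = 1
After iteration 2: k = 2, sum_val = 5, n_items = 2
After iteration 3: k = 3, sum_val = 14, n_items = 3
Loop ends.

Final answer: 14, 3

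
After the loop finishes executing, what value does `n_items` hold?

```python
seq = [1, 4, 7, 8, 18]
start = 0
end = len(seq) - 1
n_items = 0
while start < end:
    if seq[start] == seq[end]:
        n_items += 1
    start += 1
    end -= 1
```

Let's trace through this code step by step.

Initialize: seq = [1, 4, 7, 8, 18]
Initialize: start = 0
Initialize: end = 4
Initialize: n_items = 0
Entering loop: while start < end:
After iteration 1: start = 1, end = 3, n_items = 0
After iteration 2: start = 2, end = 2, n_items = 0
Loop ends.

Final answer: 0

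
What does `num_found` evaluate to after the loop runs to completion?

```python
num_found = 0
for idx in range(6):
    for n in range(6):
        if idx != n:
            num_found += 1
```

Let's trace through this code step by step.

Initialize: num_found = 0
Entering loop: for idx in range(6):
After iteration 1: idx = 0, num_found = 5
After iteration 2: idx = 1, num_found = 10
After iteration 3: idx = 2, num_found = 15
After iteration 4: idx = 3, num_found = 20
After iteration 5: idx = 4, num_found = 25
After iteration 6: idx = 5, num_found = 30
Loop ends.

Final answer: 30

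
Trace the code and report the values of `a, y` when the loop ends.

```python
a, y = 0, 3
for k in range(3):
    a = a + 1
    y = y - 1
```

Let's trace through this code step by step.

Initialize: a = 0
Initialize: y = 3
Entering loop: for k in range(3):
After iteration 1: k = 0, a = 1, y = 2
After iteration 2: k = 1, a = 2, y = 1
After iteration 3: k = 2, a = 3, y = 0
Loop ends.

Final answer: 3, 0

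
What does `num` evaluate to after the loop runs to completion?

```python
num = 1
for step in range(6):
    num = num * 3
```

Let's trace through this code step by step.

Initialize: num = 1
Entering loop: for step in range(6):
After iteration 1: step = 0, num = 3
After iteration 2: step = 1, num = 9
After iteration 3: step = 2, num = 27
After iteration 4: step = 3, num = 81
After iteration 5: step = 4, num = 243
After iteration 6: step = 5, num = 729
Loop ends.

Final answer: 729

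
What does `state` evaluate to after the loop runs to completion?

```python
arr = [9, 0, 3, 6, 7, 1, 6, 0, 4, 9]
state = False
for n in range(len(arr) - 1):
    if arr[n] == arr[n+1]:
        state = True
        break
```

Let's trace through this code step by step.

Initialize: arr = [9, 0, 3, 6, 7, 1, 6, 0, 4, 9]
Initialize: state = False
Entering loop: for n in range(len(arr) - 1):
After iteration 1: n = 0, state = False
After iteration 2: n = 1, state = False
After iteration 3: n = 2, state = False
After iteration 4: n = 3, state = False
After iteration 5: n = 4, state = False
After iteration 6: n = 5, state = False
After iteration 7: n = 6, state = False
After iteration 8: n = 7, state = False
After iteration 9: n = 8, state = False
Loop ends.

Final answer: False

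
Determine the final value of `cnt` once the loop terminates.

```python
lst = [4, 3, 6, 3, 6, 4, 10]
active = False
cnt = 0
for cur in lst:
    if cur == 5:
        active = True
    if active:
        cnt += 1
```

Let's trace through this code step by step.

Initialize: lst = [4, 3, 6, 3, 6, 4, 10]
Initialize: active = False
Initialize: cnt = 0
Entering loop: for cur in lst:
After iteration 1: cur = 4, cnt = 0
After iteration 2: cur = 3, cnt = 0
After iteration 3: cur = 6, cnt = 0
After iteration 4: cur = 3, cnt = 0
After iteration 5: cur = 6, cnt = 0
After iteration 6: cur = 4, cnt = 0
After iteration 7: cur = 10, cnt = 0
Loop ends.

Final answer: 0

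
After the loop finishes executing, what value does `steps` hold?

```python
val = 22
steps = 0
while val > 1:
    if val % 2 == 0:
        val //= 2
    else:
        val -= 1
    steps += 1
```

Let's trace through this code step by step.

Initialize: val = 22
Initialize: steps = 0
Entering loop: while val > 1:
After iteration 1: val = 11, steps = 1
After iteration 2: val = 10, steps = 2
After iteration 3: val = 5, steps = 3
After iteration 4: val = 4, steps = 4
After iteration 5: val = 2, steps = 5
After iteration 6: val = 1, steps = 6
Loop ends.

Final answer: 6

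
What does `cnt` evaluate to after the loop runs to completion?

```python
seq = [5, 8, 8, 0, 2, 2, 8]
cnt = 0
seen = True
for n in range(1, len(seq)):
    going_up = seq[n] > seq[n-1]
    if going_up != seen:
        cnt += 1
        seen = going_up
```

Let's trace through this code step by step.

Initialize: seq = [5, 8, 8, 0, 2, 2, 8]
Initialize: cnt = 0
Initialize: seen = True
Entering loop: for n in range(1, len(seq)):
After iteration 1: n = 1, cnt = 0, seen = True, going_up = True
After iteration 2: n = 2, cnt = 1, seen = False, going_up = False
After iteration 3: n = 3, cnt = 1, seen = False, going_up = False
After iteration 4: n = 4, cnt = 2, seen = True, going_up = True
After iteration 5: n = 5, cnt = 3, seen = False, going_up = False
After iteration 6: n = 6, cnt = 4, seen = True, going_up = True
Loop ends.

Final answer: 4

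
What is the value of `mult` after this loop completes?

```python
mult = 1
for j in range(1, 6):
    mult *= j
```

Let's trace through this code step by step.

Initialize: mult = 1
Entering loop: for j in range(1, 6):
After iteration 1: j = 1, mult = 1
After iteration 2: j = 2, mult = 2
After iteration 3: j = 3, mult = 6
After iteration 4: j = 4, mult = 24
After iteration 5: j = 5, mult = 120
Loop ends.

Final answer: 120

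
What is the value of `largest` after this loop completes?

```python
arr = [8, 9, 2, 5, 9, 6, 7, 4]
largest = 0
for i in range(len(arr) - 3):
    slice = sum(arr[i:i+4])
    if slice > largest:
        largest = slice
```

Let's trace through this code step by step.

Initialize: arr = [8, 9, 2, 5, 9, 6, 7, 4]
Initialize: largest = 0
Entering loop: for i in range(len(arr) - 3):
After iteration 1: i = 0, largest = 24, slice = 24
After iteration 2: i = 1, largest = 25, slice = 25
After iteration 3: i = 2, largest = 25, slice = 22
After iteration 4: i = 3, largest = 27, slice = 27
After iteration 5: i = 4, largest = 27, slice = 26
Loop ends.

Final answer: 27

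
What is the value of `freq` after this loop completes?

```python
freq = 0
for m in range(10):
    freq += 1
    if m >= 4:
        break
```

Let's trace through this code step by step.

Initialize: freq = 0
Entering loop: for m in range(10):
After iteration 1: m = 0, freq = 1
After iteration 2: m = 1, freq = 2
After iteration 3: m = 2, freq = 3
After iteration 4: m = 3, freq = 4
After iteration 5: m = 4, freq = 5
Loop ends.

Final answer: 5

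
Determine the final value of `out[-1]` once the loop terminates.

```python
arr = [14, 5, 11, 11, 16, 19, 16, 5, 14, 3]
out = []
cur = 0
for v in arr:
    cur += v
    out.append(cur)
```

Let's trace through this code step by step.

Initialize: arr = [14, 5, 11, 11, 16, 19, 16, 5, 14, 3]
Initialize: out = []
Initialize: cur = 0
Entering loop: for v in arr:
After iteration 1: v = 14, out = [14], cur = 14
After iteration 2: v = 5, out = [14, 19], cur = 19
After iteration 3: v = 11, out = [14, 19, 30], cur = 30
After iteration 4: v = 11, out = [14, 19, 30, 41], cur = 41
After iteration 5: v = 16, out = [14, 19, 30, 41, 57], cur = 57
After iteration 6: v = 19, out = [14, 19, 30, 41, 57, 76], cur = 76
After iteration 7: v = 16, out = [14, 19, 30, 41, 57, 76, 92], cur = 92
After iteration 8: v = 5, out = [14, 19, 30, 41, 57, 76, 92, 97], cur = 97
After iteration 9: v = 14, out = [14, 19, 30, 41, 57, 76, 92, 97, 111], cur = 111
After iteration 10: v = 3, out = [14, 19, 30, 41, 57, 76, 92, 97, 111, 114], cur = 114
Loop ends.
out[-1] = 114

Final answer: 114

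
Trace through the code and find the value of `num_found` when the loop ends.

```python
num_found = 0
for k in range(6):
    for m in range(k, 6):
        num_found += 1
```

Let's trace through this code step by step.

Initialize: num_found = 0
Entering loop: for k in range(6):
After iteration 1: k = 0, num_found = 6
After iteration 2: k = 1, num_found = 11
After iteration 3: k = 2, num_found = 15
After iteration 4: k = 3, num_found = 18
After iteration 5: k = 4, num_found = 20
After iteration 6: k = 5, num_found = 21
Loop ends.

Final answer: 21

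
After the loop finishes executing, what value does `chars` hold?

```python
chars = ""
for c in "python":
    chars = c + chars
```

Let's trace through this code step by step.

Initialize: chars = ''
Entering loop: for c in "python":
After iteration 1: c = 'p', chars = 'p'
After iteration 2: c = 'y', chars = 'yp'
After iteration 3: c = 't', chars = 'typ'
After iteration 4: c = 'h', chars = 'htyp'
After iteration 5: c = 'o', chars = 'ohtyp'
After iteration 6: c = 'n', chars = 'nohtyp'
Loop ends.

Final answer: 'nohtyp'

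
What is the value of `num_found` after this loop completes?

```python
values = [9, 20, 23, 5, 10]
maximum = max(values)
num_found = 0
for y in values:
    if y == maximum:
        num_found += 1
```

Let's trace through this code step by step.

Initialize: values = [9, 20, 23, 5, 10]
Initialize: maximum = 23
Initialize: num_found = 0
Entering loop: for y in values:
After iteration 1: y = 9, num_found = 0
After iteration 2: y = 20, num_found = 0
After iteration 3: y = 23, num_found = 1
After iteration 4: y = 5, num_found = 1
After iteration 5: y = 10, num_found = 1
Loop ends.

Final answer: 1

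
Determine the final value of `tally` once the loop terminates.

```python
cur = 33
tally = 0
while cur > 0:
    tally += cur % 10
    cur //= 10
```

Let's trace through this code step by step.

Initialize: cur = 33
Initialize: tally = 0
Entering loop: while cur > 0:
After iteration 1: cur = 3, tally = 3
After iteration 2: cur = 0, tally = 6
Loop ends.

Final answer: 6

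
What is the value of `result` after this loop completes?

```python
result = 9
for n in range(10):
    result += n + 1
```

Let's trace through this code step by step.

Initialize: result = 9
Entering loop: for n in range(10):
After iteration 1: n = 0, result = 10
After iteration 2: n = 1, result = 12
After iteration 3: n = 2, result = 15
After iteration 4: n = 3, result = 19
After iteration 5: n = 4, result = 24
After iteration 6: n = 5, result = 30
After iteration 7: n = 6, result = 37
After iteration 8: n = 7, result = 45
After iteration 9: n = 8, result = 54
After iteration 10: n = 9, result = 64
Loop ends.

Final answer: 64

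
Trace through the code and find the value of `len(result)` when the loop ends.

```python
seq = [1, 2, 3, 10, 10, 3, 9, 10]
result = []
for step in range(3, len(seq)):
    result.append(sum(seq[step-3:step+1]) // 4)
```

Let's trace through this code step by step.

Initialize: seq = [1, 2, 3, 10, 10, 3, 9, 10]
Initialize: result = []
Entering loop: for step in range(3, len(seq)):
After iteration 1: step = 3, result = [4]
After iteration 2: step = 4, result = [4, 6]
After iteration 3: step = 5, result = [4, 6, 6]
After iteration 4: step = 6, result = [4, 6, 6, 8]
After iteration 5: step = 7, result = [4, 6, 6, 8, 8]
Loop ends.
len(result) = 5

Final answer: 5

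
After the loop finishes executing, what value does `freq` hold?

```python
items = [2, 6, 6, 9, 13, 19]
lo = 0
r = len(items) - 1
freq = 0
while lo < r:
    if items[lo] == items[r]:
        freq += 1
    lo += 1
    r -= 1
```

Let's trace through this code step by step.

Initialize: items = [2, 6, 6, 9, 13, 19]
Initialize: lo = 0
Initialize: r = 5
Initialize: freq = 0
Entering loop: while lo < r:
After iteration 1: lo = 1, r = 4, freq = 0
After iteration 2: lo = 2, r = 3, freq = 0
After iteration 3: lo = 3, r = 2, freq = 0
Loop ends.

Final answer: 0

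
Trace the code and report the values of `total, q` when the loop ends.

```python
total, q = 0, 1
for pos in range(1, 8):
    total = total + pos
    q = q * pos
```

Let's trace through this code step by step.

Initialize: total = 0
Initialize: q = 1
Entering loop: for pos in range(1, 8):
After iteration 1: pos = 1, total = 1, q = 1
After iteration 2: pos = 2, total = 3, q = 2
After iteration 3: pos = 3, total = 6, q = 6
After iteration 4: pos = 4, total = 10, q = 24
After iteration 5: pos = 5, total = 15, q = 120
After iteration 6: pos = 6, total = 21, q = 720
After iteration 7: pos = 7, total = 28, q = 5040
Loop ends.

Final answer: 28, 5040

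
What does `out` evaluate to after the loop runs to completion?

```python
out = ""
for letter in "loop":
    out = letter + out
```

Let's trace through this code step by step.

Initialize: out = ''
Entering loop: for letter in "loop":
After iteration 1: letter = 'l', out = 'l'
After iteration 2: letter = 'o', out = 'ol'
After iteration 3: letter = 'o', out = 'ool'
After iteration 4: letter = 'p', out = 'pool'
Loop ends.

Final answer: 'pool'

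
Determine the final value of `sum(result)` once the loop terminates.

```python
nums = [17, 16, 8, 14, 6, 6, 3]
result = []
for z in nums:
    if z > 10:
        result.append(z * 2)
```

Let's trace through this code step by step.

Initialize: nums = [17, 16, 8, 14, 6, 6, 3]
Initialize: result = []
Entering loop: for z in nums:
After iteration 1: z = 17, result = [34]
After iteration 2: z = 16, result = [34, 32]
After iteration 3: z = 8, result = [34, 32]
After iteration 4: z = 14, result = [34, 32, 28]
After iteration 5: z = 6, result = [34, 32, 28]
After iteration 6: z = 6, result = [34, 32, 28]
After iteration 7: z = 3, result = [34, 32, 28]
Loop ends.
sum(result) = 94

Final answer: 94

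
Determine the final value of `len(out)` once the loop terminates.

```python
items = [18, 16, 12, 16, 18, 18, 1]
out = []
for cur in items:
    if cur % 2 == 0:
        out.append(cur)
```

Let's trace through this code step by step.

Initialize: items = [18, 16, 12, 16, 18, 18, 1]
Initialize: out = []
Entering loop: for cur in items:
After iteration 1: cur = 18, out = [18]
After iteration 2: cur = 16, out = [18, 16]
After iteration 3: cur = 12, out = [18, 16, 12]
After iteration 4: cur = 16, out = [18, 16, 12, 16]
After iteration 5: cur = 18, out = [18, 16, 12, 16, 18]
After iteration 6: cur = 18, out = [18, 16, 12, 16, 18, 18]
After iteration 7: cur = 1, out = [18, 16, 12, 16, 18, 18]
Loop ends.
len(out) = 6

Final answer: 6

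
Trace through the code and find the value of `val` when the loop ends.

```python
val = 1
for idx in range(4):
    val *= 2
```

Let's trace through this code step by step.

Initialize: val = 1
Entering loop: for idx in range(4):
After iteration 1: idx = 0, val = 2
After iteration 2: idx = 1, val = 4
After iteration 3: idx = 2, val = 8
After iteration 4: idx = 3, val = 16
Loop ends.

Final answer: 16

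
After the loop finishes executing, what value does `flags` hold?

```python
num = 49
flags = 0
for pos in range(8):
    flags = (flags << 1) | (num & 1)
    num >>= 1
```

Let's trace through this code step by step.

Initialize: num = 49
Initialize: flags = 0
Entering loop: for pos in range(8):
After iteration 1: pos = 0, num = 24, flags = 1
After iteration 2: pos = 1, num = 12, flags = 2
After iteration 3: pos = 2, num = 6, flags = 4
After iteration 4: pos = 3, num = 3, flags = 8
After iteration 5: pos = 4, num = 1, flags = 17
After iteration 6: pos = 5, num = 0, flags = 35
After iteration 7: pos = 6, num = 0, flags = 70
After iteration 8: pos = 7, num = 0, flags = 140
Loop ends.

Final answer: 140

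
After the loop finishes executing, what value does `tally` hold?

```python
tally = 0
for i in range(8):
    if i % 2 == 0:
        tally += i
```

Let's trace through this code step by step.

Initialize: tally = 0
Entering loop: for i in range(8):
After iteration 1: i = 0, tally = 0
After iteration 2: i = 1, tally = 0
After iteration 3: i = 2, tally = 2
After iteration 4: i = 3, tally = 2
After iteration 5: i = 4, tally = 6
After iteration 6: i = 5, tally = 6
After iteration 7: i = 6, tally = 12
After iteration 8: i = 7, tally = 12
Loop ends.

Final answer: 12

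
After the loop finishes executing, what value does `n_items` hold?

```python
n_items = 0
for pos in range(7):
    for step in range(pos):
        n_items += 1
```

Let's trace through this code step by step.

Initialize: n_items = 0
Entering loop: for pos in range(7):
After iteration 1: pos = 0, n_items = 0
After iteration 2: pos = 1, n_items = 1, step = 0
After iteration 3: pos = 2, n_items = 3, step = 1
After iteration 4: pos = 3, n_items = 6, step = 2
After iteration 5: pos = 4, n_items = 10, step = 3
After iteration 6: pos = 5, n_items = 15, step = 4
After iteration 7: pos = 6, n_items = 21, step = 5
Loop ends.

Final answer: 21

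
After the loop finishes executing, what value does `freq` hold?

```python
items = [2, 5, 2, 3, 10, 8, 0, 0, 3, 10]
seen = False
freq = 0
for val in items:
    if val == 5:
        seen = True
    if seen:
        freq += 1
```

Let's trace through this code step by step.

Initialize: items = [2, 5, 2, 3, 10, 8, 0, 0, 3, 10]
Initialize: seen = False
Initialize: freq = 0
Entering loop: for val in items:
After iteration 1: val = 2, seen = False, freq = 0
After iteration 2: val = 5, seen = True, freq = 1
After iteration 3: val = 2, seen = True, freq = 2
After iteration 4: val = 3, seen = True, freq = 3
After iteration 5: val = 10, seen = True, freq = 4
After iteration 6: val = 8, seen = True, freq = 5
After iteration 7: val = 0, seen = True, freq = 6
After iteration 8: val = 0, seen = True, freq = 7
After iteration 9: val = 3, seen = True, freq = 8
After iteration 10: val = 10, seen = True, freq = 9
Loop ends.

Final answer: 9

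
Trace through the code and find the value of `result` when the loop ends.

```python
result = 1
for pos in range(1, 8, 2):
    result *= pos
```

Let's trace through this code step by step.

Initialize: result = 1
Entering loop: for pos in range(1, 8, 2):
After iteration 1: pos = 1, result = 1
After iteration 2: pos = 3, result = 3
After iteration 3: pos = 5, result = 15
After iteration 4: pos = 7, result = 105
Loop ends.

Final answer: 105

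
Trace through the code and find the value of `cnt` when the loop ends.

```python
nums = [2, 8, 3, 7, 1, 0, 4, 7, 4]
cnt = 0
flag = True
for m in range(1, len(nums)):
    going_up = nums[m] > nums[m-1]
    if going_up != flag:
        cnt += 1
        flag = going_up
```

Let's trace through this code step by step.

Initialize: nums = [2, 8, 3, 7, 1, 0, 4, 7, 4]
Initialize: cnt = 0
Initialize: flag = True
Entering loop: for m in range(1, len(nums)):
After iteration 1: m = 1, cnt = 0, flag = True, going_up = True
After iteration 2: m = 2, cnt = 1, flag = False, going_up = False
After iteration 3: m = 3, cnt = 2, flag = True, going_up = True
After iteration 4: m = 4, cnt = 3, flag = False, going_up = False
After iteration 5: m = 5, cnt = 3, flag = False, going_up = False
After iteration 6: m = 6, cnt = 4, flag = True, going_up = True
After iteration 7: m = 7, cnt = 4, flag = True, going_up = True
After iteration 8: m = 8, cnt = 5, flag = False, going_up = False
Loop ends.

Final answer: 5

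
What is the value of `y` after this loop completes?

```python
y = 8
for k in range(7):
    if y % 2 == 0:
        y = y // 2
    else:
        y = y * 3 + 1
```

Let's trace through this code step by step.

Initialize: y = 8
Entering loop: for k in range(7):
After iteration 1: k = 0, y = 4
After iteration 2: k = 1, y = 2
After iteration 3: k = 2, y = 1
After iteration 4: k = 3, y = 4
After iteration 5: k = 4, y = 2
After iteration 6: k = 5, y = 1
After iteration 7: k = 6, y = 4
Loop ends.

Final answer: 4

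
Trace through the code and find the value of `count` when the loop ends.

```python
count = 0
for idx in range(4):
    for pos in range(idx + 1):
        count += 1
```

Let's trace through this code step by step.

Initialize: count = 0
Entering loop: for idx in range(4):
After iteration 1: idx = 0, count = 1, pos = 0
After iteration 2: idx = 1, count = 3, pos = 1
After iteration 3: idx = 2, count = 6, pos = 2
After iteration 4: idx = 3, count = 10, pos = 3
Loop ends.

Final answer: 10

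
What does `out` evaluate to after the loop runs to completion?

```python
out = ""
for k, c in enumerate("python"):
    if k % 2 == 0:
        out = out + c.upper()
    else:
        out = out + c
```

Let's trace through this code step by step.

Initialize: out = ''
Entering loop: for k, c in enumerate("python"):
After iteration 1: k = 0, c = 'p', out = 'P'
After iteration 2: k = 1, c = 'y', out = 'Py'
After iteration 3: k = 2, c = 't', out = 'PyT'
After iteration 4: k = 3, c = 'h', out = 'PyTh'
After iteration 5: k = 4, c = 'o', out = 'PyThO'
After iteration 6: k = 5, c = 'n', out = 'PyThOn'
Loop ends.

Final answer: 'PyThOn'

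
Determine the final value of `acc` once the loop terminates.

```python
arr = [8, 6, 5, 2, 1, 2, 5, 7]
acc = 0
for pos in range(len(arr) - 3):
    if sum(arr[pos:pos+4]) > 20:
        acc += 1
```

Let's trace through this code step by step.

Initialize: arr = [8, 6, 5, 2, 1, 2, 5, 7]
Initialize: acc = 0
Entering loop: for pos in range(len(arr) - 3):
After iteration 1: pos = 0, acc = 1
After iteration 2: pos = 1, acc = 1
After iteration 3: pos = 2, acc = 1
After iteration 4: pos = 3, acc = 1
After iteration 5: pos = 4, acc = 1
Loop ends.

Final answer: 1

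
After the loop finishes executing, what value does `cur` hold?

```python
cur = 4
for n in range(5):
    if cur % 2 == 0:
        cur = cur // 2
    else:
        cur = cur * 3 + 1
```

Let's trace through this code step by step.

Initialize: cur = 4
Entering loop: for n in range(5):
After iteration 1: n = 0, cur = 2
After iteration 2: n = 1, cur = 1
After iteration 3: n = 2, cur = 4
After iteration 4: n = 3, cur = 2
After iteration 5: n = 4, cur = 1
Loop ends.

Final answer: 1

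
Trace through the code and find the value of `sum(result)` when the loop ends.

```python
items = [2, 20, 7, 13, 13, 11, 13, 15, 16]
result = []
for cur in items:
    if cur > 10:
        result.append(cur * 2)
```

Let's trace through this code step by step.

Initialize: items = [2, 20, 7, 13, 13, 11, 13, 15, 16]
Initialize: result = []
Entering loop: for cur in items:
After iteration 1: cur = 2, result = []
After iteration 2: cur = 20, result = [40]
After iteration 3: cur = 7, result = [40]
After iteration 4: cur = 13, result = [40, 26]
After iteration 5: cur = 13, result = [40, 26, 26]
After iteration 6: cur = 11, result = [40, 26, 26, 22]
After iteration 7: cur = 13, result = [40, 26, 26, 22, 26]
After iteration 8: cur = 15, result = [40, 26, 26, 22, 26, 30]
After iteration 9: cur = 16, result = [40, 26, 26, 22, 26, 30, 32]
Loop ends.
sum(result) = 202

Final answer: 202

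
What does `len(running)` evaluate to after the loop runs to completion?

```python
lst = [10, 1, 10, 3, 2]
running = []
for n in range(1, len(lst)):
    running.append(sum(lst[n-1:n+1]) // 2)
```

Let's trace through this code step by step.

Initialize: lst = [10, 1, 10, 3, 2]
Initialize: running = []
Entering loop: for n in range(1, len(lst)):
After iteration 1: n = 1, running = [5]
After iteration 2: n = 2, running = [5, 5]
After iteration 3: n = 3, running = [5, 5, 6]
After iteration 4: n = 4, running = [5, 5, 6, 2]
Loop ends.
len(running) = 4

Final answer: 4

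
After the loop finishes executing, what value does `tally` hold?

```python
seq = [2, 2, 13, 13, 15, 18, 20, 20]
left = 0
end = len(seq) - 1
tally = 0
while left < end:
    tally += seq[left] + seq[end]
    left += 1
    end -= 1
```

Let's trace through this code step by step.

Initialize: seq = [2, 2, 13, 13, 15, 18, 20, 20]
Initialize: left = 0
Initialize: end = 7
Initialize: tally = 0
Entering loop: while left < end:
After iteration 1: left = 1, end = 6, tally = 22
After iteration 2: left = 2, end = 5, tally = 44
After iteration 3: left = 3, end = 4, tally = 75
After iteration 4: left = 4, end = 3, tally = 103
Loop ends.

Final answer: 103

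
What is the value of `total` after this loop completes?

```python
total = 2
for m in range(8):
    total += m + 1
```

Let's trace through this code step by step.

Initialize: total = 2
Entering loop: for m in range(8):
After iteration 1: m = 0, total = 3
After iteration 2: m = 1, total = 5
After iteration 3: m = 2, total = 8
After iteration 4: m = 3, total = 12
After iteration 5: m = 4, total = 17
After iteration 6: m = 5, total = 23
After iteration 7: m = 6, total = 30
After iteration 8: m = 7, total = 38
Loop ends.

Final answer: 38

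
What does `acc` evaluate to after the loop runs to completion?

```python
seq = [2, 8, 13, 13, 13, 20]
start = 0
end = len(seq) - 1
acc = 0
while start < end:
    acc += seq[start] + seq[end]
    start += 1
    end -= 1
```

Let's trace through this code step by step.

Initialize: seq = [2, 8, 13, 13, 13, 20]
Initialize: start = 0
Initialize: end = 5
Initialize: acc = 0
Entering loop: while start < end:
After iteration 1: start = 1, end = 4, acc = 22
After iteration 2: start = 2, end = 3, acc = 43
After iteration 3: start = 3, end = 2, acc = 69
Loop ends.

Final answer: 69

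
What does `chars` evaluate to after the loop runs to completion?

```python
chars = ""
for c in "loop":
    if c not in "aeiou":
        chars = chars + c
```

Let's trace through this code step by step.

Initialize: chars = ''
Entering loop: for c in "loop":
After iteration 1: c = 'l', chars = 'l'
After iteration 2: c = 'o', chars = 'l'
After iteration 3: c = 'o', chars = 'l'
After iteration 4: c = 'p', chars = 'lp'
Loop ends.

Final answer: 'lp'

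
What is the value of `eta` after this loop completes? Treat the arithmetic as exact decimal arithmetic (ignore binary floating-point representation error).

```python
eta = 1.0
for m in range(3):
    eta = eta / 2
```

Let's trace through this code step by step.

Initialize: eta = 1.0
Entering loop: for m in range(3):
After iteration 1: m = 0, eta = 0.5
After iteration 2: m = 1, eta = 0.25
After iteration 3: m = 2, eta = 0.125
Loop ends.

Final answer: 0.125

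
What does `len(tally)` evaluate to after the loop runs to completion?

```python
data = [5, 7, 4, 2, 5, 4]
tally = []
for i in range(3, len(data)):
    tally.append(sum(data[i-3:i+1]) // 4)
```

Let's trace through this code step by step.

Initialize: data = [5, 7, 4, 2, 5, 4]
Initialize: tally = []
Entering loop: for i in range(3, len(data)):
After iteration 1: i = 3, tally = [4]
After iteration 2: i = 4, tally = [4, 4]
After iteration 3: i = 5, tally = [4, 4, 3]
Loop ends.
len(tally) = 3

Final answer: 3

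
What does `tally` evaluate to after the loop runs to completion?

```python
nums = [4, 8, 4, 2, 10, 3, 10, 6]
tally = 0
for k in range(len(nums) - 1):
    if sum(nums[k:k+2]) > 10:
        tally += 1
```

Let's trace through this code step by step.

Initialize: nums = [4, 8, 4, 2, 10, 3, 10, 6]
Initialize: tally = 0
Entering loop: for k in range(len(nums) - 1):
After iteration 1: k = 0, tally = 1
After iteration 2: k = 1, tally = 2
After iteration 3: k = 2, tally = 2
After iteration 4: k = 3, tally = 3
After iteration 5: k = 4, tally = 4
After iteration 6: k = 5, tally = 5
After iteration 7: k = 6, tally = 6
Loop ends.

Final answer: 6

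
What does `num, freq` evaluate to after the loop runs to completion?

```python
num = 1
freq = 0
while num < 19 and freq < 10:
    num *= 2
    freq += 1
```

Let's trace through this code step by step.

Initialize: num = 1
Initialize: freq = 0
Entering loop: while num < 19 and freq < 10:
After iteration 1: num = 2, freq = 1
After iteration 2: num = 4, freq = 2
After iteration 3: num = 8, freq = 3
After iteration 4: num = 16, freq = 4
After iteration 5: num = 32, freq = 5
Loop ends.

Final answer: 32, 5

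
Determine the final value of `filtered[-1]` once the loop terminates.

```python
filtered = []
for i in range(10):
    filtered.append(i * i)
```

Let's trace through this code step by step.

Initialize: filtered = []
Entering loop: for i in range(10):
After iteration 1: i = 0, filtered = [0]
After iteration 2: i = 1, filtered = [0, 1]
After iteration 3: i = 2, filtered = [0, 1, 4]
After iteration 4: i = 3, filtered = [0, 1, 4, 9]
After iteration 5: i = 4, filtered = [0, 1, 4, 9, 16]
After iteration 6: i = 5, filtered = [0, 1, 4, 9, 16, 25]
After iteration 7: i = 6, filtered = [0, 1, 4, 9, 16, 25, 36]
After iteration 8: i = 7, filtered = [0, 1, 4, 9, 16, 25, 36, 49]
After iteration 9: i = 8, filtered = [0, 1, 4, 9, 16, 25, 36, 49, 64]
After iteration 10: i = 9, filtered = [0, 1, 4, 9, 16, 25, 36, 49, 64, 81]
Loop ends.
filtered[-1] = 81

Final answer: 81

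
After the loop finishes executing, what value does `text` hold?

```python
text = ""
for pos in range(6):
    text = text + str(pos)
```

Let's trace through this code step by step.

Initialize: text = ''
Entering loop: for pos in range(6):
After iteration 1: pos = 0, text = '0'
After iteration 2: pos = 1, text = '01'
After iteration 3: pos = 2, text = '012'
After iteration 4: pos = 3, text = '0123'
After iteration 5: pos = 4, text = '01234'
After iteration 6: pos = 5, text = '012345'
Loop ends.

Final answer: '012345'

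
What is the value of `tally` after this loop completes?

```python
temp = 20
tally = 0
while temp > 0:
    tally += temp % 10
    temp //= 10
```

Let's trace through this code step by step.

Initialize: temp = 20
Initialize: tally = 0
Entering loop: while temp > 0:
After iteration 1: temp = 2, tally = 0
After iteration 2: temp = 0, tally = 2
Loop ends.

Final answer: 2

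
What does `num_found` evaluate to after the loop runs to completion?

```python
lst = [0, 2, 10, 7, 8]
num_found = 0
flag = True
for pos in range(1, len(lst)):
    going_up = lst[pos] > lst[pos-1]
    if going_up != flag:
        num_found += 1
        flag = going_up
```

Let's trace through this code step by step.

Initialize: lst = [0, 2, 10, 7, 8]
Initialize: num_found = 0
Initialize: flag = True
Entering loop: for pos in range(1, len(lst)):
After iteration 1: pos = 1, num_found = 0, flag = True, going_up = True
After iteration 2: pos = 2, num_found = 0, flag = True, going_up = True
After iteration 3: pos = 3, num_found = 1, flag = False, going_up = False
After iteration 4: pos = 4, num_found = 2, flag = True, going_up = True
Loop ends.

Final answer: 2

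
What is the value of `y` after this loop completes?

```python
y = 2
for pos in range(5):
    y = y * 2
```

Let's trace through this code step by step.

Initialize: y = 2
Entering loop: for pos in range(5):
After iteration 1: pos = 0, y = 4
After iteration 2: pos = 1, y = 8
After iteration 3: pos = 2, y = 16
After iteration 4: pos = 3, y = 32
After iteration 5: pos = 4, y = 64
Loop ends.

Final answer: 64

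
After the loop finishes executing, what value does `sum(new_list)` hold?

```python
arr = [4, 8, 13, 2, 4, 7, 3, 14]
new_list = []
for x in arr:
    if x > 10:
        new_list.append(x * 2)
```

Let's trace through this code step by step.

Initialize: arr = [4, 8, 13, 2, 4, 7, 3, 14]
Initialize: new_list = []
Entering loop: for x in arr:
After iteration 1: x = 4, new_list = []
After iteration 2: x = 8, new_list = []
After iteration 3: x = 13, new_list = [26]
After iteration 4: x = 2, new_list = [26]
After iteration 5: x = 4, new_list = [26]
After iteration 6: x = 7, new_list = [26]
After iteration 7: x = 3, new_list = [26]
After iteration 8: x = 14, new_list = [26, 28]
Loop ends.
sum(new_list) = 54

Final answer: 54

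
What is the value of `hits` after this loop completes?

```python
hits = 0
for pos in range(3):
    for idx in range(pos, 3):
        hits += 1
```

Let's trace through this code step by step.

Initialize: hits = 0
Entering loop: for pos in range(3):
After iteration 1: pos = 0, hits = 3
After iteration 2: pos = 1, hits = 5
After iteration 3: pos = 2, hits = 6
Loop ends.

Final answer: 6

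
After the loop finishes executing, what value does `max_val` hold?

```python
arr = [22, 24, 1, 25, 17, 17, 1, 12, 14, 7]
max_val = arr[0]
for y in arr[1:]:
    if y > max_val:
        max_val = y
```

Let's trace through this code step by step.

Initialize: arr = [22, 24, 1, 25, 17, 17, 1, 12, 14, 7]
Initialize: max_val = 22
Entering loop: for y in arr[1:]:
After iteration 1: y = 24, max_val = 24
After iteration 2: y = 1, max_val = 24
After iteration 3: y = 25, max_val = 25
After iteration 4: y = 17, max_val = 25
After iteration 5: y = 17, max_val = 25
After iteration 6: y = 1, max_val = 25
After iteration 7: y = 12, max_val = 25
After iteration 8: y = 14, max_val = 25
After iteration 9: y = 7, max_val = 25
Loop ends.

Final answer: 25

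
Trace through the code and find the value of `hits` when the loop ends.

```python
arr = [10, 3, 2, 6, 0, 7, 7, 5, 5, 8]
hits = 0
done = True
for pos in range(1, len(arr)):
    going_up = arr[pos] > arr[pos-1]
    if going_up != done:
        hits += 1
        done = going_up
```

Let's trace through this code step by step.

Initialize: arr = [10, 3, 2, 6, 0, 7, 7, 5, 5, 8]
Initialize: hits = 0
Initialize: done = True
Entering loop: for pos in range(1, len(arr)):
After iteration 1: pos = 1, hits = 1, done = False, going_up = False
After iteration 2: pos = 2, hits = 1, done = False, going_up = False
After iteration 3: pos = 3, hits = 2, done = True, going_up = True
After iteration 4: pos = 4, hits = 3, done = False, going_up = False
After iteration 5: pos = 5, hits = 4, done = True, going_up = True
After iteration 6: pos = 6, hits = 5, done = False, going_up = False
After iteration 7: pos = 7, hits = 5, done = False, going_up = False
After iteration 8: pos = 8, hits = 5, done = False, going_up = False
After iteration 9: pos = 9, hits = 6, done = True, going_up = True
Loop ends.

Final answer: 6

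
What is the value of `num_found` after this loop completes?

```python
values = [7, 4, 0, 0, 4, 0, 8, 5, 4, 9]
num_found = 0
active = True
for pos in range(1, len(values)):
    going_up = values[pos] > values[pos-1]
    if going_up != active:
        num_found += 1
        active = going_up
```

Let's trace through this code step by step.

Initialize: values = [7, 4, 0, 0, 4, 0, 8, 5, 4, 9]
Initialize: num_found = 0
Initialize: active = True
Entering loop: for pos in range(1, len(values)):
After iteration 1: pos = 1, num_found = 1, active = False, going_up = False
After iteration 2: pos = 2, num_found = 1, active = False, going_up = False
After iteration 3: pos = 3, num_found = 1, active = False, going_up = False
After iteration 4: pos = 4, num_found = 2, active = True, going_up = True
After iteration 5: pos = 5, num_found = 3, active = False, going_up = False
After iteration 6: pos = 6, num_found = 4, active = True, going_up = True
After iteration 7: pos = 7, num_found = 5, active = False, going_up = False
After iteration 8: pos = 8, num_found = 5, active = False, going_up = False
After iteration 9: pos = 9, num_found = 6, active = True, going_up = True
Loop ends.

Final answer: 6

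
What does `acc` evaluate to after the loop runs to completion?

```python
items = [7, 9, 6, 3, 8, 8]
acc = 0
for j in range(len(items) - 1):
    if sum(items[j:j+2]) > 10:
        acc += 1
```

Let's trace through this code step by step.

Initialize: items = [7, 9, 6, 3, 8, 8]
Initialize: acc = 0
Entering loop: for j in range(len(items) - 1):
After iteration 1: j = 0, acc = 1
After iteration 2: j = 1, acc = 2
After iteration 3: j = 2, acc = 2
After iteration 4: j = 3, acc = 3
After iteration 5: j = 4, acc = 4
Loop ends.

Final answer: 4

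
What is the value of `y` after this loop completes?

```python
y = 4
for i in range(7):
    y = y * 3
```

Let's trace through this code step by step.

Initialize: y = 4
Entering loop: for i in range(7):
After iteration 1: i = 0, y = 12
After iteration 2: i = 1, y = 36
After iteration 3: i = 2, y = 108
After iteration 4: i = 3, y = 324
After iteration 5: i = 4, y = 972
After iteration 6: i = 5, y = 2916
After iteration 7: i = 6, y = 8748
Loop ends.

Final answer: 8748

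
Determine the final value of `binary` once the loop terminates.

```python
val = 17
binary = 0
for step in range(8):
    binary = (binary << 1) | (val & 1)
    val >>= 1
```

Let's trace through this code step by step.

Initialize: val = 17
Initialize: binary = 0
Entering loop: for step in range(8):
After iteration 1: step = 0, val = 8, binary = 1
After iteration 2: step = 1, val = 4, binary = 2
After iteration 3: step = 2, val = 2, binary = 4
After iteration 4: step = 3, val = 1, binary = 8
After iteration 5: step = 4, val = 0, binary = 17
After iteration 6: step = 5, val = 0, binary = 34
After iteration 7: step = 6, val = 0, binary = 68
After iteration 8: step = 7, val = 0, binary = 136
Loop ends.

Final answer: 136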